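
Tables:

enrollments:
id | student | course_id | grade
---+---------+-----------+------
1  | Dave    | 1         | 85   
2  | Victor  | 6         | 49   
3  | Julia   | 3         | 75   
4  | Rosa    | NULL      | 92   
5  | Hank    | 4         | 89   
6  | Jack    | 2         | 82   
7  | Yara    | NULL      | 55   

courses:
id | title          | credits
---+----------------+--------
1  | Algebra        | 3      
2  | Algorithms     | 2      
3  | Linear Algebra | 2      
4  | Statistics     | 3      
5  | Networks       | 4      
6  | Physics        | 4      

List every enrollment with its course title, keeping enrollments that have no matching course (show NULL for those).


LEFT JOIN keeps every row from enrollments (the left table); where course_id has no match in courses, the course columns become NULL. Walk through each enrollment:
  - enrollment 1 (Dave): course_id=1 -> matches Algebra
  - enrollment 2 (Victor): course_id=6 -> matches Physics
  - enrollment 3 (Julia): course_id=3 -> matches Linear Algebra
  - enrollment 4 (Rosa): course_id=NULL, no match -> kept with NULL
  - enrollment 5 (Hank): course_id=4 -> matches Statistics
  - enrollment 6 (Jack): course_id=2 -> matches Algorithms
  - enrollment 7 (Yara): course_id=NULL, no match -> kept with NULL
All 7 rows appear; 2 have NULL course.

SQL:
SELECT a.student, b.title AS course
FROM enrollments a
LEFT JOIN courses b ON a.course_id = b.id

Result:
student | course        
--------+---------------
Dave    | Algebra       
Victor  | Physics       
Julia   | Linear Algebra
Rosa    | NULL          
Hank    | Statistics    
Jack    | Algorithms    
Yara    | NULL          


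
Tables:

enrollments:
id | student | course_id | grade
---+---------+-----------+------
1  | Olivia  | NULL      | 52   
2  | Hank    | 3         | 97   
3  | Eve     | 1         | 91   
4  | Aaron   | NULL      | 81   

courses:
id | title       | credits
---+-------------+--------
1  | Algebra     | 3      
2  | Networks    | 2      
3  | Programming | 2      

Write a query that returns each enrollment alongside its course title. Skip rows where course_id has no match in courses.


INNER JOIN keeps only enrollments rows whose course_id matches an id in courses. Walk through each enrollment:
  - enrollment 1 (Olivia): course_id=NULL, no match -> dropped
  - enrollment 2 (Hank): course_id=3 -> matches Programming
  - enrollment 3 (Eve): course_id=1 -> matches Algebra
  - enrollment 4 (Aaron): course_id=NULL, no match -> dropped
So 2 of 4 rows are dropped.

SQL:
SELECT a.student, b.title AS course
FROM enrollments a
INNER JOIN courses b ON a.course_id = b.id

Result:
student | course     
--------+------------
Hank    | Programming
Eve     | Algebra    


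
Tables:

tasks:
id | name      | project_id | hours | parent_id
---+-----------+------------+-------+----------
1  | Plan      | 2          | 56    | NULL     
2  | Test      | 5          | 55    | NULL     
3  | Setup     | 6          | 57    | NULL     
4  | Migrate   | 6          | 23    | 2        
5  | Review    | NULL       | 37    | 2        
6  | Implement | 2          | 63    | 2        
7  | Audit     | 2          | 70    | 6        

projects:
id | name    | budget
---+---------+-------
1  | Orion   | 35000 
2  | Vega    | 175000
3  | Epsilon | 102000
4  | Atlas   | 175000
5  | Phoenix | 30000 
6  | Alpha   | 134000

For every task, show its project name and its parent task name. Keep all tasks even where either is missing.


Two LEFT JOINs from the same base table tasks: one to projects via project_id, one to tasks itself via parent_id. Both are LEFT so every task is preserved.
Match against projects:
  - task 1 (Plan): project_id=2 -> matches Vega
  - task 2 (Test): project_id=5 -> matches Phoenix
  - task 3 (Setup): project_id=6 -> matches Alpha
  - task 4 (Migrate): project_id=6 -> matches Alpha
  - task 5 (Review): project_id=NULL, no match -> kept with NULL
  - task 6 (Implement): project_id=2 -> matches Vega
  - task 7 (Audit): project_id=2 -> matches Vega
Match against tasks (self):
  - task 1 (Plan): parent_id=NULL -> NULL
  - task 2 (Test): parent_id=NULL -> NULL
  - task 3 (Setup): parent_id=NULL -> NULL
  - task 4 (Migrate): parent_id=2 -> Test
  - task 5 (Review): parent_id=2 -> Test
  - task 6 (Implement): parent_id=2 -> Test
  - task 7 (Audit): parent_id=6 -> Implement

SQL:
SELECT a.name, b.name AS project, c.name AS parent
FROM tasks a
LEFT JOIN projects b ON a.project_id = b.id
LEFT JOIN tasks c ON a.parent_id = c.id

Result:
name      | project | parent   
----------+---------+----------
Plan      | Vega    | NULL     
Test      | Phoenix | NULL     
Setup     | Alpha   | NULL     
Migrate   | Alpha   | Test     
Review    | NULL    | Test     
Implement | Vega    | Test     
Audit     | Vega    | Implement


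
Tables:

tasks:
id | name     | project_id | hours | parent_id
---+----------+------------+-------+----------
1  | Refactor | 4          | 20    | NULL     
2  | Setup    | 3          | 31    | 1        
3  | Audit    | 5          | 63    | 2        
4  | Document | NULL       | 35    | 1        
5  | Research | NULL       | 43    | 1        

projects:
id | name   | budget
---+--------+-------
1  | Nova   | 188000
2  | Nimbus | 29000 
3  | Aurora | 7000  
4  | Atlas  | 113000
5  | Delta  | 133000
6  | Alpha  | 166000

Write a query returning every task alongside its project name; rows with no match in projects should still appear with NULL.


LEFT JOIN keeps every row from tasks (the left table); where project_id has no match in projects, the project columns become NULL. Walk through each task:
  - task 1 (Refactor): project_id=4 -> matches Atlas
  - task 2 (Setup): project_id=3 -> matches Aurora
  - task 3 (Audit): project_id=5 -> matches Delta
  - task 4 (Document): project_id=NULL, no match -> kept with NULL
  - task 5 (Research): project_id=NULL, no match -> kept with NULL
All 5 rows appear; 2 have NULL project.

SQL:
SELECT a.name, b.name AS project
FROM tasks a
LEFT JOIN projects b ON a.project_id = b.id

Result:
name     | project
---------+--------
Refactor | Atlas  
Setup    | Aurora 
Audit    | Delta  
Document | NULL   
Research | NULL   


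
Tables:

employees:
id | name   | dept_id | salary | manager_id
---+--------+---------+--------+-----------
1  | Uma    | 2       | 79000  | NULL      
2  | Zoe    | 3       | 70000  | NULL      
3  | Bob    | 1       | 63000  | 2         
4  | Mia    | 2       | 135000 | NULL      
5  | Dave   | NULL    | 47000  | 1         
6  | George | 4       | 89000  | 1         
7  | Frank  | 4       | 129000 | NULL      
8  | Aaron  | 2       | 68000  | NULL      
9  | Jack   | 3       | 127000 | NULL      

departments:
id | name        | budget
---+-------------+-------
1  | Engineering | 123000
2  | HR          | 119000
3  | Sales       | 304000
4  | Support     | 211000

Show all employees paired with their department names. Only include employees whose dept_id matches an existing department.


INNER JOIN keeps only employees rows whose dept_id matches an id in departments. Walk through each employee:
  - employee 1 (Uma): dept_id=2 -> matches HR
  - employee 2 (Zoe): dept_id=3 -> matches Sales
  - employee 3 (Bob): dept_id=1 -> matches Engineering
  - employee 4 (Mia): dept_id=2 -> matches HR
  - employee 5 (Dave): dept_id=NULL, no match -> dropped
  - employee 6 (George): dept_id=4 -> matches Support
  - employee 7 (Frank): dept_id=4 -> matches Support
  - employee 8 (Aaron): dept_id=2 -> matches HR
  - employee 9 (Jack): dept_id=3 -> matches Sales
So 1 of 9 rows is dropped.

SQL:
SELECT a.name, b.name AS department
FROM employees a
INNER JOIN departments b ON a.dept_id = b.id

Result:
name   | department 
-------+------------
Uma    | HR         
Zoe    | Sales      
Bob    | Engineering
Mia    | HR         
George | Support    
Frank  | Support    
Aaron  | HR         
Jack   | Sales      


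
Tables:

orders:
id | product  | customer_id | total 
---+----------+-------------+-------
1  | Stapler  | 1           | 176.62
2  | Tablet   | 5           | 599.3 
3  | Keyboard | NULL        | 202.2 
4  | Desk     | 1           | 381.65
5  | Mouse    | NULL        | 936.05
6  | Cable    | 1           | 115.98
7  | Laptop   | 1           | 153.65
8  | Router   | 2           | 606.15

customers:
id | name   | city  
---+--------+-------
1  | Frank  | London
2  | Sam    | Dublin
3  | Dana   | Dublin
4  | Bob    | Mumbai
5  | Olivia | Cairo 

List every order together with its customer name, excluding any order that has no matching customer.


INNER JOIN keeps only orders rows whose customer_id matches an id in customers. Walk through each order:
  - order 1 (Stapler): customer_id=1 -> matches Frank
  - order 2 (Tablet): customer_id=5 -> matches Olivia
  - order 3 (Keyboard): customer_id=NULL, no match -> dropped
  - order 4 (Desk): customer_id=1 -> matches Frank
  - order 5 (Mouse): customer_id=NULL, no match -> dropped
  - order 6 (Cable): customer_id=1 -> matches Frank
  - order 7 (Laptop): customer_id=1 -> matches Frank
  - order 8 (Router): customer_id=2 -> matches Sam
So 2 of 8 rows are dropped.

SQL:
SELECT a.product, b.name AS customer
FROM orders a
INNER JOIN customers b ON a.customer_id = b.id

Result:
product | customer
--------+---------
Stapler | Frank   
Tablet  | Olivia  
Desk    | Frank   
Cable   | Frank   
Laptop  | Frank   
Router  | Sam     


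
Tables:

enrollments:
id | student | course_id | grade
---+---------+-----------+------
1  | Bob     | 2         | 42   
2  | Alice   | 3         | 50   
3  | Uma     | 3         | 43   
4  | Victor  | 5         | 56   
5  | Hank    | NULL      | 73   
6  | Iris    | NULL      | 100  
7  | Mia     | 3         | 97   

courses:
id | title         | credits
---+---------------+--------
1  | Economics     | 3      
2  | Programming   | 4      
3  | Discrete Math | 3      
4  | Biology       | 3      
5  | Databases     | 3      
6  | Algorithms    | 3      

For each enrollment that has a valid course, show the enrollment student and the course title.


INNER JOIN keeps only enrollments rows whose course_id matches an id in courses. Walk through each enrollment:
  - enrollment 1 (Bob): course_id=2 -> matches Programming
  - enrollment 2 (Alice): course_id=3 -> matches Discrete Math
  - enrollment 3 (Uma): course_id=3 -> matches Discrete Math
  - enrollment 4 (Victor): course_id=5 -> matches Databases
  - enrollment 5 (Hank): course_id=NULL, no match -> dropped
  - enrollment 6 (Iris): course_id=NULL, no match -> dropped
  - enrollment 7 (Mia): course_id=3 -> matches Discrete Math
So 2 of 7 rows are dropped.

SQL:
SELECT a.student, b.title AS course
FROM enrollments a
INNER JOIN courses b ON a.course_id = b.id

Result:
student | course       
--------+--------------
Bob     | Programming  
Alice   | Discrete Math
Uma     | Discrete Math
Victor  | Databases    
Mia     | Discrete Math


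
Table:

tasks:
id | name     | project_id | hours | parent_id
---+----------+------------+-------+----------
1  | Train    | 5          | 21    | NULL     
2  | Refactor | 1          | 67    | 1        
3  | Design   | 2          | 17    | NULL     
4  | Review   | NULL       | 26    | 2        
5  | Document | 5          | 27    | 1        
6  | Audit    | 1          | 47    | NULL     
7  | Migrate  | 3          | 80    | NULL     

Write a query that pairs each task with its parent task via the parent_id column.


This is a self-join: tasks is joined to a second copy of itself, matching each row's parent_id to another row's id. Use LEFT JOIN so rows with parent_id=NULL are kept.
  - task 1 (Train): parent_id=NULL -> NULL
  - task 2 (Refactor): parent_id=1 -> Train
  - task 3 (Design): parent_id=NULL -> NULL
  - task 4 (Review): parent_id=2 -> Refactor
  - task 5 (Document): parent_id=1 -> Train
  - task 6 (Audit): parent_id=NULL -> NULL
  - task 7 (Migrate): parent_id=NULL -> NULL

SQL:
SELECT a.name AS item, b.name AS parent
FROM tasks a
LEFT JOIN tasks b ON a.parent_id = b.id

Result:
item     | parent  
---------+---------
Train    | NULL    
Refactor | Train   
Design   | NULL    
Review   | Refactor
Document | Train   
Audit    | NULL    
Migrate  | NULL    


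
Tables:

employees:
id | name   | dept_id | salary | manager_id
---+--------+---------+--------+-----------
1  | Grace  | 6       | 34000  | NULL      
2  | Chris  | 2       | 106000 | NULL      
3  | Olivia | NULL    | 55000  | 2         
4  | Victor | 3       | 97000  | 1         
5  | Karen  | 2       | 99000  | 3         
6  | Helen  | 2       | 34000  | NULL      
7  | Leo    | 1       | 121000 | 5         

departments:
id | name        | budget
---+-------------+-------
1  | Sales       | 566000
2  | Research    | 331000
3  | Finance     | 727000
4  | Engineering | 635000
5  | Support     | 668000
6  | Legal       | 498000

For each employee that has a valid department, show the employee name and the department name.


INNER JOIN keeps only employees rows whose dept_id matches an id in departments. Walk through each employee:
  - employee 1 (Grace): dept_id=6 -> matches Legal
  - employee 2 (Chris): dept_id=2 -> matches Research
  - employee 3 (Olivia): dept_id=NULL, no match -> dropped
  - employee 4 (Victor): dept_id=3 -> matches Finance
  - employee 5 (Karen): dept_id=2 -> matches Research
  - employee 6 (Helen): dept_id=2 -> matches Research
  - employee 7 (Leo): dept_id=1 -> matches Sales
So 1 of 7 rows is dropped.

SQL:
SELECT a.name, b.name AS department
FROM employees a
INNER JOIN departments b ON a.dept_id = b.id

Result:
name   | department
-------+-----------
Grace  | Legal     
Chris  | Research  
Victor | Finance   
Karen  | Research  
Helen  | Research  
Leo    | Sales     


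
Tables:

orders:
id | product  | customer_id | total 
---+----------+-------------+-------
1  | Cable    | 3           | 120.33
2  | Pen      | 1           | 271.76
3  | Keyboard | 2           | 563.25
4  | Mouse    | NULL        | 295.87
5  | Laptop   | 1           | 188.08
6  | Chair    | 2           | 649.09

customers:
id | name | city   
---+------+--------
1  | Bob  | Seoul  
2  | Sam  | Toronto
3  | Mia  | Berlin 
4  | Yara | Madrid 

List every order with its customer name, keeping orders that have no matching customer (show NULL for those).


LEFT JOIN keeps every row from orders (the left table); where customer_id has no match in customers, the customer columns become NULL. Walk through each order:
  - order 1 (Cable): customer_id=3 -> matches Mia
  - order 2 (Pen): customer_id=1 -> matches Bob
  - order 3 (Keyboard): customer_id=2 -> matches Sam
  - order 4 (Mouse): customer_id=NULL, no match -> kept with NULL
  - order 5 (Laptop): customer_id=1 -> matches Bob
  - order 6 (Chair): customer_id=2 -> matches Sam
All 6 rows appear; 1 has NULL customer.

SQL:
SELECT a.product, b.name AS customer
FROM orders a
LEFT JOIN customers b ON a.customer_id = b.id

Result:
product  | customer
---------+---------
Cable    | Mia     
Pen      | Bob     
Keyboard | Sam     
Mouse    | NULL    
Laptop   | Bob     
Chair    | Sam     


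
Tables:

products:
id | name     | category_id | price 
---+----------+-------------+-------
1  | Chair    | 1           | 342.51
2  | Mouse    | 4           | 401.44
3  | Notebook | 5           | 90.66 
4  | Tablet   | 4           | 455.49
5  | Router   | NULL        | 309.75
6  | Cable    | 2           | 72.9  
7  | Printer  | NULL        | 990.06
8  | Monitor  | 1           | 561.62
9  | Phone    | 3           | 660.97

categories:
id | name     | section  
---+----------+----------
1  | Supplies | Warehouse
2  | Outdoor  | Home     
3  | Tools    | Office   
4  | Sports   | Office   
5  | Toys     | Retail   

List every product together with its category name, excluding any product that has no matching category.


INNER JOIN keeps only products rows whose category_id matches an id in categories. Walk through each product:
  - product 1 (Chair): category_id=1 -> matches Supplies
  - product 2 (Mouse): category_id=4 -> matches Sports
  - product 3 (Notebook): category_id=5 -> matches Toys
  - product 4 (Tablet): category_id=4 -> matches Sports
  - product 5 (Router): category_id=NULL, no match -> dropped
  - product 6 (Cable): category_id=2 -> matches Outdoor
  - product 7 (Printer): category_id=NULL, no match -> dropped
  - product 8 (Monitor): category_id=1 -> matches Supplies
  - product 9 (Phone): category_id=3 -> matches Tools
So 2 of 9 rows are dropped.

SQL:
SELECT a.name, b.name AS category
FROM products a
INNER JOIN categories b ON a.category_id = b.id

Result:
name     | category
---------+---------
Chair    | Supplies
Mouse    | Sports  
Notebook | Toys    
Tablet   | Sports  
Cable    | Outdoor 
Monitor  | Supplies
Phone    | Tools   


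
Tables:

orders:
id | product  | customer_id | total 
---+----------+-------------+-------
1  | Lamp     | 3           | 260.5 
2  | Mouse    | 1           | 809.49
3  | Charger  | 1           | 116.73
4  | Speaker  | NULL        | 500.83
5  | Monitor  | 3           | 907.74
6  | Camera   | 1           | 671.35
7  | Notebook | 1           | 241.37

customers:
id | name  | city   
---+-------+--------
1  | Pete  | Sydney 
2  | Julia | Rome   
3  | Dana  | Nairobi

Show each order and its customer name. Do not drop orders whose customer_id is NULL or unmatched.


LEFT JOIN keeps every row from orders (the left table); where customer_id has no match in customers, the customer columns become NULL. Walk through each order:
  - order 1 (Lamp): customer_id=3 -> matches Dana
  - order 2 (Mouse): customer_id=1 -> matches Pete
  - order 3 (Charger): customer_id=1 -> matches Pete
  - order 4 (Speaker): customer_id=NULL, no match -> kept with NULL
  - order 5 (Monitor): customer_id=3 -> matches Dana
  - order 6 (Camera): customer_id=1 -> matches Pete
  - order 7 (Notebook): customer_id=1 -> matches Pete
All 7 rows appear; 1 has NULL customer.

SQL:
SELECT a.product, b.name AS customer
FROM orders a
LEFT JOIN customers b ON a.customer_id = b.id

Result:
product  | customer
---------+---------
Lamp     | Dana    
Mouse    | Pete    
Charger  | Pete    
Speaker  | NULL    
Monitor  | Dana    
Camera   | Pete    
Notebook | Pete    


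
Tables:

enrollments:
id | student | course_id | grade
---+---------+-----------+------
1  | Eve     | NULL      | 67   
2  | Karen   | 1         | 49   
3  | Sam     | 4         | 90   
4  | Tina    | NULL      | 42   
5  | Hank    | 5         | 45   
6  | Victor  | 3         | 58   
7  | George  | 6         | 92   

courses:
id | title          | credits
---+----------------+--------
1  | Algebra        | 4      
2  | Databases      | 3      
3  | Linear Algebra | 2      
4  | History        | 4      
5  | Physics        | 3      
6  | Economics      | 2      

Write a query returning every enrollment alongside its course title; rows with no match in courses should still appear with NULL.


LEFT JOIN keeps every row from enrollments (the left table); where course_id has no match in courses, the course columns become NULL. Walk through each enrollment:
  - enrollment 1 (Eve): course_id=NULL, no match -> kept with NULL
  - enrollment 2 (Karen): course_id=1 -> matches Algebra
  - enrollment 3 (Sam): course_id=4 -> matches History
  - enrollment 4 (Tina): course_id=NULL, no match -> kept with NULL
  - enrollment 5 (Hank): course_id=5 -> matches Physics
  - enrollment 6 (Victor): course_id=3 -> matches Linear Algebra
  - enrollment 7 (George): course_id=6 -> matches Economics
All 7 rows appear; 2 have NULL course.

SQL:
SELECT a.student, b.title AS course
FROM enrollments a
LEFT JOIN courses b ON a.course_id = b.id

Result:
student | course        
--------+---------------
Eve     | NULL          
Karen   | Algebra       
Sam     | History       
Tina    | NULL          
Hank    | Physics       
Victor  | Linear Algebra
George  | Economics     


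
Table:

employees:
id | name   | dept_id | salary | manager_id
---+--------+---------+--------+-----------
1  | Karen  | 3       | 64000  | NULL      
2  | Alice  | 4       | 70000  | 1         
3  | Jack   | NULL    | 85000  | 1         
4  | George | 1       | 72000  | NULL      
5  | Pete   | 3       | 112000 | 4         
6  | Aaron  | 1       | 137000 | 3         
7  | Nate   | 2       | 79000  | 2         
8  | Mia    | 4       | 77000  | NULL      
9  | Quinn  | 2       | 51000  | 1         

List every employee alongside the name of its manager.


This is a self-join: employees is joined to a second copy of itself, matching each row's manager_id to another row's id. Use LEFT JOIN so rows with manager_id=NULL are kept.
  - employee 1 (Karen): manager_id=NULL -> NULL
  - employee 2 (Alice): manager_id=1 -> Karen
  - employee 3 (Jack): manager_id=1 -> Karen
  - employee 4 (George): manager_id=NULL -> NULL
  - employee 5 (Pete): manager_id=4 -> George
  - employee 6 (Aaron): manager_id=3 -> Jack
  - employee 7 (Nate): manager_id=2 -> Alice
  - employee 8 (Mia): manager_id=NULL -> NULL
  - employee 9 (Quinn): manager_id=1 -> Karen

SQL:
SELECT a.name AS item, b.name AS manager
FROM employees a
LEFT JOIN employees b ON a.manager_id = b.id

Result:
item   | manager
-------+--------
Karen  | NULL   
Alice  | Karen  
Jack   | Karen  
George | NULL   
Pete   | George 
Aaron  | Jack   
Nate   | Alice  
Mia    | NULL   
Quinn  | Karen  


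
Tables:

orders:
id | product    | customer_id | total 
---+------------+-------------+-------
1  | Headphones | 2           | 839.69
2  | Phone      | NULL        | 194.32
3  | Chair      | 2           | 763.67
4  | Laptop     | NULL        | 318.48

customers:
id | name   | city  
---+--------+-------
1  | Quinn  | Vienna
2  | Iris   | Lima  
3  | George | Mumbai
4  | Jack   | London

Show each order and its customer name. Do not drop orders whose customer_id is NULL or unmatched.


LEFT JOIN keeps every row from orders (the left table); where customer_id has no match in customers, the customer columns become NULL. Walk through each order:
  - order 1 (Headphones): customer_id=2 -> matches Iris
  - order 2 (Phone): customer_id=NULL, no match -> kept with NULL
  - order 3 (Chair): customer_id=2 -> matches Iris
  - order 4 (Laptop): customer_id=NULL, no match -> kept with NULL
All 4 rows appear; 2 have NULL customer.

SQL:
SELECT a.product, b.name AS customer
FROM orders a
LEFT JOIN customers b ON a.customer_id = b.id

Result:
product    | customer
-----------+---------
Headphones | Iris    
Phone      | NULL    
Chair      | Iris    
Laptop     | NULL    


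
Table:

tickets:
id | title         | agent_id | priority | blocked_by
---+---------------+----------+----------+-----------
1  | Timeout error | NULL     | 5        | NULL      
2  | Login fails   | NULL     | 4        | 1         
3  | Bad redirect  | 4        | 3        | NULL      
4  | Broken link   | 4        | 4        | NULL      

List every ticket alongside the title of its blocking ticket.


This is a self-join: tickets is joined to a second copy of itself, matching each row's blocked_by to another row's id. Use LEFT JOIN so rows with blocked_by=NULL are kept.
  - ticket 1 (Timeout error): blocked_by=NULL -> NULL
  - ticket 2 (Login fails): blocked_by=1 -> Timeout error
  - ticket 3 (Bad redirect): blocked_by=NULL -> NULL
  - ticket 4 (Broken link): blocked_by=NULL -> NULL

SQL:
SELECT a.title AS item, b.title AS blocked_by
FROM tickets a
LEFT JOIN tickets b ON a.blocked_by = b.id

Result:
item          | blocked_by   
--------------+--------------
Timeout error | NULL         
Login fails   | Timeout error
Bad redirect  | NULL         
Broken link   | NULL         


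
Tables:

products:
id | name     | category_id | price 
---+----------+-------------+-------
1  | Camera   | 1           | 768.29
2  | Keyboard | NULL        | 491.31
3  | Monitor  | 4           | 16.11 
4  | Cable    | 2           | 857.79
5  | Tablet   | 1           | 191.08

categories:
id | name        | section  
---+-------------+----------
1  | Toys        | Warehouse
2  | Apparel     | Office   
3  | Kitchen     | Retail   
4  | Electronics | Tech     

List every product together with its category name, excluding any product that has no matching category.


INNER JOIN keeps only products rows whose category_id matches an id in categories. Walk through each product:
  - product 1 (Camera): category_id=1 -> matches Toys
  - product 2 (Keyboard): category_id=NULL, no match -> dropped
  - product 3 (Monitor): category_id=4 -> matches Electronics
  - product 4 (Cable): category_id=2 -> matches Apparel
  - product 5 (Tablet): category_id=1 -> matches Toys
So 1 of 5 rows is dropped.

SQL:
SELECT a.name, b.name AS category
FROM products a
INNER JOIN categories b ON a.category_id = b.id

Result:
name    | category   
--------+------------
Camera  | Toys       
Monitor | Electronics
Cable   | Apparel    
Tablet  | Toys       


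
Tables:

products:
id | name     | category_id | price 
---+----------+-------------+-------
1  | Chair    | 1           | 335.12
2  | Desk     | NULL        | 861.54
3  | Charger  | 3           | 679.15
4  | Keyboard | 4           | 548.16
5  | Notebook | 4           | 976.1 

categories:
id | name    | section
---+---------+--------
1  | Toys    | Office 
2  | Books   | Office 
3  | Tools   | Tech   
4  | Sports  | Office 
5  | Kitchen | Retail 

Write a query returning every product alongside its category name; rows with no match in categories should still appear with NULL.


LEFT JOIN keeps every row from products (the left table); where category_id has no match in categories, the category columns become NULL. Walk through each product:
  - product 1 (Chair): category_id=1 -> matches Toys
  - product 2 (Desk): category_id=NULL, no match -> kept with NULL
  - product 3 (Charger): category_id=3 -> matches Tools
  - product 4 (Keyboard): category_id=4 -> matches Sports
  - product 5 (Notebook): category_id=4 -> matches Sports
All 5 rows appear; 1 has NULL category.

SQL:
SELECT a.name, b.name AS category
FROM products a
LEFT JOIN categories b ON a.category_id = b.id

Result:
name     | category
---------+---------
Chair    | Toys    
Desk     | NULL    
Charger  | Tools   
Keyboard | Sports  
Notebook | Sports  


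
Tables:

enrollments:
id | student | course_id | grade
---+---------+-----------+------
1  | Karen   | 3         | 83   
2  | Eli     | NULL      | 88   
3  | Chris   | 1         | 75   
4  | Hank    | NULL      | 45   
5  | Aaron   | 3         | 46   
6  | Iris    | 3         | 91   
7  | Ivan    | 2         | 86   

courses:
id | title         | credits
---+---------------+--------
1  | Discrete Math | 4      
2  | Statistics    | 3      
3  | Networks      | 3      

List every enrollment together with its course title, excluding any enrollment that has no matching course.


INNER JOIN keeps only enrollments rows whose course_id matches an id in courses. Walk through each enrollment:
  - enrollment 1 (Karen): course_id=3 -> matches Networks
  - enrollment 2 (Eli): course_id=NULL, no match -> dropped
  - enrollment 3 (Chris): course_id=1 -> matches Discrete Math
  - enrollment 4 (Hank): course_id=NULL, no match -> dropped
  - enrollment 5 (Aaron): course_id=3 -> matches Networks
  - enrollment 6 (Iris): course_id=3 -> matches Networks
  - enrollment 7 (Ivan): course_id=2 -> matches Statistics
So 2 of 7 rows are dropped.

SQL:
SELECT a.student, b.title AS course
FROM enrollments a
INNER JOIN courses b ON a.course_id = b.id

Result:
student | course       
--------+--------------
Karen   | Networks     
Chris   | Discrete Math
Aaron   | Networks     
Iris    | Networks     
Ivan    | Statistics   


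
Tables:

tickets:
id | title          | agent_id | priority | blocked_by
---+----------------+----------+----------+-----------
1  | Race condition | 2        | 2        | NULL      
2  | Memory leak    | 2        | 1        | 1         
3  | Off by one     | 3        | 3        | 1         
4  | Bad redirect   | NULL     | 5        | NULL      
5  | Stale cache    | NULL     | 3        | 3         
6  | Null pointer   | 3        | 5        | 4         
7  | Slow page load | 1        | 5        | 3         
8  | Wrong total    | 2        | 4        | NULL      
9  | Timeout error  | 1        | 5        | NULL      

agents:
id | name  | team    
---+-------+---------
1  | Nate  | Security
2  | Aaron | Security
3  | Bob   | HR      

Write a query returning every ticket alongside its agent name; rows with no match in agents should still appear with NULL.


LEFT JOIN keeps every row from tickets (the left table); where agent_id has no match in agents, the agent columns become NULL. Walk through each ticket:
  - ticket 1 (Race condition): agent_id=2 -> matches Aaron
  - ticket 2 (Memory leak): agent_id=2 -> matches Aaron
  - ticket 3 (Off by one): agent_id=3 -> matches Bob
  - ticket 4 (Bad redirect): agent_id=NULL, no match -> kept with NULL
  - ticket 5 (Stale cache): agent_id=NULL, no match -> kept with NULL
  - ticket 6 (Null pointer): agent_id=3 -> matches Bob
  - ticket 7 (Slow page load): agent_id=1 -> matches Nate
  - ticket 8 (Wrong total): agent_id=2 -> matches Aaron
  - ticket 9 (Timeout error): agent_id=1 -> matches Nate
All 9 rows appear; 2 have NULL agent.

SQL:
SELECT a.title, b.name AS agent
FROM tickets a
LEFT JOIN agents b ON a.agent_id = b.id

Result:
title          | agent
---------------+------
Race condition | Aaron
Memory leak    | Aaron
Off by one     | Bob  
Bad redirect   | NULL 
Stale cache    | NULL 
Null pointer   | Bob  
Slow page load | Nate 
Wrong total    | Aaron
Timeout error  | Nate 


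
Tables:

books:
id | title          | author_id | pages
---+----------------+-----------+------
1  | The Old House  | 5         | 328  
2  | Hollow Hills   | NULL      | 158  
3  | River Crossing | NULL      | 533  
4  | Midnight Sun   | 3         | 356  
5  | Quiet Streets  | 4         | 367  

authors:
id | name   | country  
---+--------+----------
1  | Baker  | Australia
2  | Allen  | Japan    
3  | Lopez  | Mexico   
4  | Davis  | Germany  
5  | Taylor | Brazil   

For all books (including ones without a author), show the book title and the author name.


LEFT JOIN keeps every row from books (the left table); where author_id has no match in authors, the author columns become NULL. Walk through each book:
  - book 1 (The Old House): author_id=5 -> matches Taylor
  - book 2 (Hollow Hills): author_id=NULL, no match -> kept with NULL
  - book 3 (River Crossing): author_id=NULL, no match -> kept with NULL
  - book 4 (Midnight Sun): author_id=3 -> matches Lopez
  - book 5 (Quiet Streets): author_id=4 -> matches Davis
All 5 rows appear; 2 have NULL author.

SQL:
SELECT a.title, b.name AS author
FROM books a
LEFT JOIN authors b ON a.author_id = b.id

Result:
title          | author
---------------+-------
The Old House  | Taylor
Hollow Hills   | NULL  
River Crossing | NULL  
Midnight Sun   | Lopez 
Quiet Streets  | Davis 


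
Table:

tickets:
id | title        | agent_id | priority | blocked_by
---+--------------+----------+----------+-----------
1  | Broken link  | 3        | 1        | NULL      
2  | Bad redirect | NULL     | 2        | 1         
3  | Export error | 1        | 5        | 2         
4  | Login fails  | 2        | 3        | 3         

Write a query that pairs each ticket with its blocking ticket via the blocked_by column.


This is a self-join: tickets is joined to a second copy of itself, matching each row's blocked_by to another row's id. Use LEFT JOIN so rows with blocked_by=NULL are kept.
  - ticket 1 (Broken link): blocked_by=NULL -> NULL
  - ticket 2 (Bad redirect): blocked_by=1 -> Broken link
  - ticket 3 (Export error): blocked_by=2 -> Bad redirect
  - ticket 4 (Login fails): blocked_by=3 -> Export error

SQL:
SELECT a.title AS item, b.title AS blocked_by
FROM tickets a
LEFT JOIN tickets b ON a.blocked_by = b.id

Result:
item         | blocked_by  
-------------+-------------
Broken link  | NULL        
Bad redirect | Broken link 
Export error | Bad redirect
Login fails  | Export error


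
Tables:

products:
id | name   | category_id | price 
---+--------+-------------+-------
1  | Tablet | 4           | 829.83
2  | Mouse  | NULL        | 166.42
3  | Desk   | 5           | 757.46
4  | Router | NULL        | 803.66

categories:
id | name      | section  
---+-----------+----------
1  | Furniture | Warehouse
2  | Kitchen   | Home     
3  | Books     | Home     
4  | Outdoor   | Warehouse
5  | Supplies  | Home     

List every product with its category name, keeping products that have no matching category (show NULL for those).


LEFT JOIN keeps every row from products (the left table); where category_id has no match in categories, the category columns become NULL. Walk through each product:
  - product 1 (Tablet): category_id=4 -> matches Outdoor
  - product 2 (Mouse): category_id=NULL, no match -> kept with NULL
  - product 3 (Desk): category_id=5 -> matches Supplies
  - product 4 (Router): category_id=NULL, no match -> kept with NULL
All 4 rows appear; 2 have NULL category.

SQL:
SELECT a.name, b.name AS category
FROM products a
LEFT JOIN categories b ON a.category_id = b.id

Result:
name   | category
-------+---------
Tablet | Outdoor 
Mouse  | NULL    
Desk   | Supplies
Router | NULL    


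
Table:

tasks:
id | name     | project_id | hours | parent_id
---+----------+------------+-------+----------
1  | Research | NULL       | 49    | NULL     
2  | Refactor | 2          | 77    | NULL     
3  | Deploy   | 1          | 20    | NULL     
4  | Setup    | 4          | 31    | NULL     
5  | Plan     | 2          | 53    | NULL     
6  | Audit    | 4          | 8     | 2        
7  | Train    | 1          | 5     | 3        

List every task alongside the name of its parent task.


This is a self-join: tasks is joined to a second copy of itself, matching each row's parent_id to another row's id. Use LEFT JOIN so rows with parent_id=NULL are kept.
  - task 1 (Research): parent_id=NULL -> NULL
  - task 2 (Refactor): parent_id=NULL -> NULL
  - task 3 (Deploy): parent_id=NULL -> NULL
  - task 4 (Setup): parent_id=NULL -> NULL
  - task 5 (Plan): parent_id=NULL -> NULL
  - task 6 (Audit): parent_id=2 -> Refactor
  - task 7 (Train): parent_id=3 -> Deploy

SQL:
SELECT a.name AS item, b.name AS parent
FROM tasks a
LEFT JOIN tasks b ON a.parent_id = b.id

Result:
item     | parent  
---------+---------
Research | NULL    
Refactor | NULL    
Deploy   | NULL    
Setup    | NULL    
Plan     | NULL    
Audit    | Refactor
Train    | Deploy  


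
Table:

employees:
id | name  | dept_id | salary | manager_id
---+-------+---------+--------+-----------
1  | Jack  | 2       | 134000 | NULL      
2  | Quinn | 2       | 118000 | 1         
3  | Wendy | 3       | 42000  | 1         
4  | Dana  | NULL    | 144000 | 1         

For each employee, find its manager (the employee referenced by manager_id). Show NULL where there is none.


This is a self-join: employees is joined to a second copy of itself, matching each row's manager_id to another row's id. Use LEFT JOIN so rows with manager_id=NULL are kept.
  - employee 1 (Jack): manager_id=NULL -> NULL
  - employee 2 (Quinn): manager_id=1 -> Jack
  - employee 3 (Wendy): manager_id=1 -> Jack
  - employee 4 (Dana): manager_id=1 -> Jack

SQL:
SELECT a.name AS item, b.name AS manager
FROM employees a
LEFT JOIN employees b ON a.manager_id = b.id

Result:
item  | manager
------+--------
Jack  | NULL   
Quinn | Jack   
Wendy | Jack   
Dana  | Jack   


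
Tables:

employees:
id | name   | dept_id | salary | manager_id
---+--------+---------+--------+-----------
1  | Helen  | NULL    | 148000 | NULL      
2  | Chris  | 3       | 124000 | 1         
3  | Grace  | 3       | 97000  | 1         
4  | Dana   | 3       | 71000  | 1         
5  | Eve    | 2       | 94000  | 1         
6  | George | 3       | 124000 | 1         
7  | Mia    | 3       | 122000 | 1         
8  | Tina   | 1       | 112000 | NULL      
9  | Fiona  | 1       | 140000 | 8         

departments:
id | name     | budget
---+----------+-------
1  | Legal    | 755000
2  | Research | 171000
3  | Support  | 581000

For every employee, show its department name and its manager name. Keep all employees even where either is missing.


Two LEFT JOINs from the same base table employees: one to departments via dept_id, one to employees itself via manager_id. Both are LEFT so every employee is preserved.
Match against departments:
  - employee 1 (Helen): dept_id=NULL, no match -> kept with NULL
  - employee 2 (Chris): dept_id=3 -> matches Support
  - employee 3 (Grace): dept_id=3 -> matches Support
  - employee 4 (Dana): dept_id=3 -> matches Support
  - employee 5 (Eve): dept_id=2 -> matches Research
  - employee 6 (George): dept_id=3 -> matches Support
  - employee 7 (Mia): dept_id=3 -> matches Support
  - employee 8 (Tina): dept_id=1 -> matches Legal
  - employee 9 (Fiona): dept_id=1 -> matches Legal
Match against employees (self):
  - employee 1 (Helen): manager_id=NULL -> NULL
  - employee 2 (Chris): manager_id=1 -> Helen
  - employee 3 (Grace): manager_id=1 -> Helen
  - employee 4 (Dana): manager_id=1 -> Helen
  - employee 5 (Eve): manager_id=1 -> Helen
  - employee 6 (George): manager_id=1 -> Helen
  - employee 7 (Mia): manager_id=1 -> Helen
  - employee 8 (Tina): manager_id=NULL -> NULL
  - employee 9 (Fiona): manager_id=8 -> Tina

SQL:
SELECT a.name, b.name AS department, c.name AS manager
FROM employees a
LEFT JOIN departments b ON a.dept_id = b.id
LEFT JOIN employees c ON a.manager_id = c.id

Result:
name   | department | manager
-------+------------+--------
Helen  | NULL       | NULL   
Chris  | Support    | Helen  
Grace  | Support    | Helen  
Dana   | Support    | Helen  
Eve    | Research   | Helen  
George | Support    | Helen  
Mia    | Support    | Helen  
Tina   | Legal      | NULL   
Fiona  | Legal      | Tina   


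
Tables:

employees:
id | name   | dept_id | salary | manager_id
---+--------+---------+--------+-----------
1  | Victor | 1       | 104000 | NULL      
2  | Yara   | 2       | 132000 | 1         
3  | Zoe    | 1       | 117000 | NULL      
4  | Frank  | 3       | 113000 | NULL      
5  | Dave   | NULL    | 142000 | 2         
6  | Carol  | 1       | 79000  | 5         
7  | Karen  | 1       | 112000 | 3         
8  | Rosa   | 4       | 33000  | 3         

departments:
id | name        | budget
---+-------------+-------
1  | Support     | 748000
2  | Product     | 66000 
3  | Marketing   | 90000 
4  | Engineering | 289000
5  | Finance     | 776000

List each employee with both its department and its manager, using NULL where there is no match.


Two LEFT JOINs from the same base table employees: one to departments via dept_id, one to employees itself via manager_id. Both are LEFT so every employee is preserved.
Match against departments:
  - employee 1 (Victor): dept_id=1 -> matches Support
  - employee 2 (Yara): dept_id=2 -> matches Product
  - employee 3 (Zoe): dept_id=1 -> matches Support
  - employee 4 (Frank): dept_id=3 -> matches Marketing
  - employee 5 (Dave): dept_id=NULL, no match -> kept with NULL
  - employee 6 (Carol): dept_id=1 -> matches Support
  - employee 7 (Karen): dept_id=1 -> matches Support
  - employee 8 (Rosa): dept_id=4 -> matches Engineering
Match against employees (self):
  - employee 1 (Victor): manager_id=NULL -> NULL
  - employee 2 (Yara): manager_id=1 -> Victor
  - employee 3 (Zoe): manager_id=NULL -> NULL
  - employee 4 (Frank): manager_id=NULL -> NULL
  - employee 5 (Dave): manager_id=2 -> Yara
  - employee 6 (Carol): manager_id=5 -> Dave
  - employee 7 (Karen): manager_id=3 -> Zoe
  - employee 8 (Rosa): manager_id=3 -> Zoe

SQL:
SELECT a.name, b.name AS department, c.name AS manager
FROM employees a
LEFT JOIN departments b ON a.dept_id = b.id
LEFT JOIN employees c ON a.manager_id = c.id

Result:
name   | department  | manager
-------+-------------+--------
Victor | Support     | NULL   
Yara   | Product     | Victor 
Zoe    | Support     | NULL   
Frank  | Marketing   | NULL   
Dave   | NULL        | Yara   
Carol  | Support     | Dave   
Karen  | Support     | Zoe    
Rosa   | Engineering | Zoe    


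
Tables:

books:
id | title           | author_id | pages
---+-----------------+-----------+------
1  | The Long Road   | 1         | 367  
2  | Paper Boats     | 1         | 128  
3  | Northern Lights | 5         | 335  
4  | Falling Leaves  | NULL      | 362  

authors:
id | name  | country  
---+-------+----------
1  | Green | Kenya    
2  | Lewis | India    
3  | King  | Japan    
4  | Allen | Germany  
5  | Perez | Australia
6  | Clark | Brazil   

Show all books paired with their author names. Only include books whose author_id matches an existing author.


INNER JOIN keeps only books rows whose author_id matches an id in authors. Walk through each book:
  - book 1 (The Long Road): author_id=1 -> matches Green
  - book 2 (Paper Boats): author_id=1 -> matches Green
  - book 3 (Northern Lights): author_id=5 -> matches Perez
  - book 4 (Falling Leaves): author_id=NULL, no match -> dropped
So 1 of 4 rows is dropped.

SQL:
SELECT a.title, b.name AS author
FROM books a
INNER JOIN authors b ON a.author_id = b.id

Result:
title           | author
----------------+-------
The Long Road   | Green 
Paper Boats     | Green 
Northern Lights | Perez 
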